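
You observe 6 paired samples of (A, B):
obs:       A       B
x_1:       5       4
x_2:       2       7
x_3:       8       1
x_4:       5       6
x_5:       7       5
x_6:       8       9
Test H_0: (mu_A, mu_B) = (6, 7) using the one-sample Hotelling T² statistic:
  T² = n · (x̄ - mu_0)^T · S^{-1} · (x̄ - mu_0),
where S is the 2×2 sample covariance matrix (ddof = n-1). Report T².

Step 1 — sample mean vector:
  mean(A) = (5 + 2 + 8 + 5 + 7 + 8) / 6 = 35/6 = 5.8333
  mean(B) = (4 + 7 + 1 + 6 + 5 + 9) / 6 = 32/6 = 5.3333
  x̄ = (5.8333, 5.3333),  deviation x̄ - mu_0 = (5.8333, 5.3333) - (6, 7) = (-0.1667, -1.6667).

Step 2 — sample covariance matrix, S[i,j] = (1/(n-1)) · Σ_k (x_{k,i} - mean_i) · (x_{k,j} - mean_j), divisor n-1 = 5:
  S[A,A] = ((-0.8333)·(-0.8333) + (-3.8333)·(-3.8333) + (2.1667)·(2.1667) + (-0.8333)·(-0.8333) + (1.1667)·(1.1667) + (2.1667)·(2.1667)) / 5 = 26.8333/5 = 5.3667
  S[A,B] = ((-0.8333)·(-1.3333) + (-3.8333)·(1.6667) + (2.1667)·(-4.3333) + (-0.8333)·(0.6667) + (1.1667)·(-0.3333) + (2.1667)·(3.6667)) / 5 = -7.6667/5 = -1.5333
  S[B,B] = ((-1.3333)·(-1.3333) + (1.6667)·(1.6667) + (-4.3333)·(-4.3333) + (0.6667)·(0.6667) + (-0.3333)·(-0.3333) + (3.6667)·(3.6667)) / 5 = 37.3333/5 = 7.4667
  S = [[5.3667, -1.5333],
 [-1.5333, 7.4667]].

Step 3 — invert S. det(S) = 5.3667·7.4667 - (-1.5333)² = 37.72.
  S^{-1} = (1/det) · [[d, -b], [-b, a]] = [[0.1979, 0.0407],
 [0.0407, 0.1423]].

Step 4 — quadratic form (x̄ - mu_0)^T · S^{-1} · (x̄ - mu_0):
  S^{-1} · (x̄ - mu_0) = (-0.1007, -0.2439),
  (x̄ - mu_0)^T · [...] = (-0.1667)·(-0.1007) + (-1.6667)·(-0.2439) = 0.4233.

Step 5 — scale by n: T² = 6 · 0.4233 = 2.5398.

T² ≈ 2.5398


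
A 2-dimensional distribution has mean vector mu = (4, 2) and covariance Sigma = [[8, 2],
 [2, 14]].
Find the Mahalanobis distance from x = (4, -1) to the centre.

Step 1 — centre the observation: (x - mu) = (0, -3).

Step 2 — invert Sigma. det(Sigma) = 8·14 - (2)² = 108.
  Sigma^{-1} = (1/det) · [[d, -b], [-b, a]] = [[0.1296, -0.0185],
 [-0.0185, 0.0741]].

Step 3 — form the quadratic (x - mu)^T · Sigma^{-1} · (x - mu):
  Sigma^{-1} · (x - mu) = (0.0556, -0.2222).
  (x - mu)^T · [Sigma^{-1} · (x - mu)] = (0)·(0.0556) + (-3)·(-0.2222) = 0.6667.

Step 4 — take square root: d = √(0.6667) ≈ 0.8165.

d(x, mu) = √(0.6667) ≈ 0.8165


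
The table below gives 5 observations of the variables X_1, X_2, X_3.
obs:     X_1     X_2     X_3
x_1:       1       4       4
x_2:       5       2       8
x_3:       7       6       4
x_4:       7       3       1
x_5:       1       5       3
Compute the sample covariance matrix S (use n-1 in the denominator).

Step 1 — column means:
  mean(X_1) = (1 + 5 + 7 + 7 + 1) / 5 = 21/5 = 4.2
  mean(X_2) = (4 + 2 + 6 + 3 + 5) / 5 = 20/5 = 4
  mean(X_3) = (4 + 8 + 4 + 1 + 3) / 5 = 20/5 = 4

Step 2 — sample covariance S[i,j] = (1/(n-1)) · Σ_k (x_{k,i} - mean_i) · (x_{k,j} - mean_j), with n-1 = 4.
  S[X_1,X_1] = ((-3.2)·(-3.2) + (0.8)·(0.8) + (2.8)·(2.8) + (2.8)·(2.8) + (-3.2)·(-3.2)) / 4 = 36.8/4 = 9.2
  S[X_1,X_2] = ((-3.2)·(0) + (0.8)·(-2) + (2.8)·(2) + (2.8)·(-1) + (-3.2)·(1)) / 4 = -2/4 = -0.5
  S[X_1,X_3] = ((-3.2)·(0) + (0.8)·(4) + (2.8)·(0) + (2.8)·(-3) + (-3.2)·(-1)) / 4 = -2/4 = -0.5
  S[X_2,X_2] = ((0)·(0) + (-2)·(-2) + (2)·(2) + (-1)·(-1) + (1)·(1)) / 4 = 10/4 = 2.5
  S[X_2,X_3] = ((0)·(0) + (-2)·(4) + (2)·(0) + (-1)·(-3) + (1)·(-1)) / 4 = -6/4 = -1.5
  S[X_3,X_3] = ((0)·(0) + (4)·(4) + (0)·(0) + (-3)·(-3) + (-1)·(-1)) / 4 = 26/4 = 6.5

S is symmetric (S[j,i] = S[i,j]). Assembling:

S = [[9.2, -0.5, -0.5],
 [-0.5, 2.5, -1.5],
 [-0.5, -1.5, 6.5]]


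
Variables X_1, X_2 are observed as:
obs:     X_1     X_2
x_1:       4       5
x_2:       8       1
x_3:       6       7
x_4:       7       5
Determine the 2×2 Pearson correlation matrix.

Step 1 — column means:
  mean(X_1) = (4 + 8 + 6 + 7) / 4 = 25/4 = 6.25
  mean(X_2) = (5 + 1 + 7 + 5) / 4 = 18/4 = 4.5

Step 2 — sample variances and covariances s[i,j] = (1/(n-1)) · Σ_k (x_{k,i} - mean_i) · (x_{k,j} - mean_j), with n-1 = 3:
  s[X_1,X_1] = ((-2.25)·(-2.25) + (1.75)·(1.75) + (-0.25)·(-0.25) + (0.75)·(0.75)) / 3 = 8.75/3 = 2.9167
  s[X_1,X_2] = ((-2.25)·(0.5) + (1.75)·(-3.5) + (-0.25)·(2.5) + (0.75)·(0.5)) / 3 = -7.5/3 = -2.5
  s[X_2,X_2] = ((0.5)·(0.5) + (-3.5)·(-3.5) + (2.5)·(2.5) + (0.5)·(0.5)) / 3 = 19/3 = 6.3333
  Sample standard deviations s_i = √(s[i,i]):
  s(X_1) = √(2.9167) = 1.7078
  s(X_2) = √(6.3333) = 2.5166

Step 3 — r_{ij} = s_{ij} / (s_i · s_j):
  r[X_1,X_1] = 1 (diagonal).
  r[X_1,X_2] = -2.5 / (1.7078 · 2.5166) = -2.5 / 4.2979 = -0.5817
  r[X_2,X_2] = 1 (diagonal).

R is symmetric with unit diagonal. Assembling:

R = [[1, -0.5817],
 [-0.5817, 1]]


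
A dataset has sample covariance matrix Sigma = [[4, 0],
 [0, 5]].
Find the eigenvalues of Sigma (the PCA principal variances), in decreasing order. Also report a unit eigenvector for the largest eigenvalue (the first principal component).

Step 1 — characteristic polynomial of 2×2 Sigma:
  det(Sigma - λI) = λ² - trace · λ + det = 0.
  trace = 4 + 5 = 9, det = 4·5 - (0)² = 20.
Step 2 — discriminant:
  Δ = trace² - 4·det = 81 - 80 = 1.
Step 3 — eigenvalues:
  λ = (trace ± √Δ)/2 = (9 ± 1)/2,
  λ_1 = 5,  λ_2 = 4.

Step 4 — unit eigenvector for λ_1: Sigma is diagonal, so its eigenvectors are the coordinate axes. λ_1 = 5 is the diagonal entry on the second coordinate axis, hence
  v_1 = (0, 1) (||v_1|| = 1).

λ_1 = 5,  λ_2 = 4;  v_1 ≈ (0, 1)


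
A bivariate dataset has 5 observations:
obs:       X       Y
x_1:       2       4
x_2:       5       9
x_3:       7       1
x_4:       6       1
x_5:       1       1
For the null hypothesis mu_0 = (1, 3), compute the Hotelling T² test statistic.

Step 1 — sample mean vector:
  mean(X) = (2 + 5 + 7 + 6 + 1) / 5 = 21/5 = 4.2
  mean(Y) = (4 + 9 + 1 + 1 + 1) / 5 = 16/5 = 3.2
  x̄ = (4.2, 3.2),  deviation x̄ - mu_0 = (4.2, 3.2) - (1, 3) = (3.2, 0.2).

Step 2 — sample covariance matrix, S[i,j] = (1/(n-1)) · Σ_k (x_{k,i} - mean_i) · (x_{k,j} - mean_j), divisor n-1 = 4:
  S[X,X] = ((-2.2)·(-2.2) + (0.8)·(0.8) + (2.8)·(2.8) + (1.8)·(1.8) + (-3.2)·(-3.2)) / 4 = 26.8/4 = 6.7
  S[X,Y] = ((-2.2)·(0.8) + (0.8)·(5.8) + (2.8)·(-2.2) + (1.8)·(-2.2) + (-3.2)·(-2.2)) / 4 = -0.2/4 = -0.05
  S[Y,Y] = ((0.8)·(0.8) + (5.8)·(5.8) + (-2.2)·(-2.2) + (-2.2)·(-2.2) + (-2.2)·(-2.2)) / 4 = 48.8/4 = 12.2
  S = [[6.7, -0.05],
 [-0.05, 12.2]].

Step 3 — invert S. det(S) = 6.7·12.2 - (-0.05)² = 81.7375.
  S^{-1} = (1/det) · [[d, -b], [-b, a]] = [[0.1493, 0.0006],
 [0.0006, 0.082]].

Step 4 — quadratic form (x̄ - mu_0)^T · S^{-1} · (x̄ - mu_0):
  S^{-1} · (x̄ - mu_0) = (0.4777, 0.0184),
  (x̄ - mu_0)^T · [...] = (3.2)·(0.4777) + (0.2)·(0.0184) = 1.5325.

Step 5 — scale by n: T² = 5 · 1.5325 = 7.6623.

T² ≈ 7.6623


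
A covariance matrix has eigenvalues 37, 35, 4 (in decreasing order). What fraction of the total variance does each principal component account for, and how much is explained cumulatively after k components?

Step 1 — total variance = trace(Sigma) = Σ λ_i = 37 + 35 + 4 = 76.

Step 2 — fraction explained by component i = λ_i / Σ λ:
  PC1: 37/76 = 0.4868
  PC2: 35/76 = 0.4605
  PC3: 4/76 = 0.0526

Step 3 — cumulative fraction after k components = (λ_1 + ... + λ_k) / Σ λ:
  k = 1: 37/76 = 0.4868
  k = 2: (37 + 35)/76 = 72/76 = 0.9474
  k = 3: (37 + 35 + 4)/76 = 76/76 = 1

Summary (fraction, with percent):

explained: PC1 0.4868 (48.68%), PC2 0.4605 (46.05%), PC3 0.0526 (5.26%);  cumulative: 0.4868, 0.9474, 1


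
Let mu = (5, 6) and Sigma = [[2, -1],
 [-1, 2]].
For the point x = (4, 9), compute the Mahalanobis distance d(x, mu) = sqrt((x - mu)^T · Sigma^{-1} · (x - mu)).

Step 1 — centre the observation: (x - mu) = (-1, 3).

Step 2 — invert Sigma. det(Sigma) = 2·2 - (-1)² = 3.
  Sigma^{-1} = (1/det) · [[d, -b], [-b, a]] = [[0.6667, 0.3333],
 [0.3333, 0.6667]].

Step 3 — form the quadratic (x - mu)^T · Sigma^{-1} · (x - mu):
  Sigma^{-1} · (x - mu) = (0.3333, 1.6667).
  (x - mu)^T · [Sigma^{-1} · (x - mu)] = (-1)·(0.3333) + (3)·(1.6667) = 4.6667.

Step 4 — take square root: d = √(4.6667) ≈ 2.1602.

d(x, mu) = √(4.6667) ≈ 2.1602


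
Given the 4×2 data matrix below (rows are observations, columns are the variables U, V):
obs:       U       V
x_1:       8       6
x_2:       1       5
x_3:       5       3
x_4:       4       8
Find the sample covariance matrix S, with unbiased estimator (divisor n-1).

Step 1 — column means:
  mean(U) = (8 + 1 + 5 + 4) / 4 = 18/4 = 4.5
  mean(V) = (6 + 5 + 3 + 8) / 4 = 22/4 = 5.5

Step 2 — sample covariance S[i,j] = (1/(n-1)) · Σ_k (x_{k,i} - mean_i) · (x_{k,j} - mean_j), with n-1 = 3.
  S[U,U] = ((3.5)·(3.5) + (-3.5)·(-3.5) + (0.5)·(0.5) + (-0.5)·(-0.5)) / 3 = 25/3 = 8.3333
  S[U,V] = ((3.5)·(0.5) + (-3.5)·(-0.5) + (0.5)·(-2.5) + (-0.5)·(2.5)) / 3 = 1/3 = 0.3333
  S[V,V] = ((0.5)·(0.5) + (-0.5)·(-0.5) + (-2.5)·(-2.5) + (2.5)·(2.5)) / 3 = 13/3 = 4.3333

S is symmetric (S[j,i] = S[i,j]). Assembling:

S = [[8.3333, 0.3333],
 [0.3333, 4.3333]]


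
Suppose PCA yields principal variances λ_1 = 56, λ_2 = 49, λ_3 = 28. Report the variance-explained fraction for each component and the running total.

Step 1 — total variance = trace(Sigma) = Σ λ_i = 56 + 49 + 28 = 133.

Step 2 — fraction explained by component i = λ_i / Σ λ:
  PC1: 56/133 = 0.4211
  PC2: 49/133 = 0.3684
  PC3: 28/133 = 0.2105

Step 3 — cumulative fraction after k components = (λ_1 + ... + λ_k) / Σ λ:
  k = 1: 56/133 = 0.4211
  k = 2: (56 + 49)/133 = 105/133 = 0.7895
  k = 3: (56 + 49 + 28)/133 = 133/133 = 1

Summary (fraction, with percent):

explained: PC1 0.4211 (42.11%), PC2 0.3684 (36.84%), PC3 0.2105 (21.05%);  cumulative: 0.4211, 0.7895, 1


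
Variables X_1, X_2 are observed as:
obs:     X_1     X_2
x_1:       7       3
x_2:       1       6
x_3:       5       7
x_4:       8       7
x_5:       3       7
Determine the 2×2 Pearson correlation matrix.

Step 1 — column means:
  mean(X_1) = (7 + 1 + 5 + 8 + 3) / 5 = 24/5 = 4.8
  mean(X_2) = (3 + 6 + 7 + 7 + 7) / 5 = 30/5 = 6

Step 2 — sample variances and covariances s[i,j] = (1/(n-1)) · Σ_k (x_{k,i} - mean_i) · (x_{k,j} - mean_j), with n-1 = 4:
  s[X_1,X_1] = ((2.2)·(2.2) + (-3.8)·(-3.8) + (0.2)·(0.2) + (3.2)·(3.2) + (-1.8)·(-1.8)) / 4 = 32.8/4 = 8.2
  s[X_1,X_2] = ((2.2)·(-3) + (-3.8)·(0) + (0.2)·(1) + (3.2)·(1) + (-1.8)·(1)) / 4 = -5/4 = -1.25
  s[X_2,X_2] = ((-3)·(-3) + (0)·(0) + (1)·(1) + (1)·(1) + (1)·(1)) / 4 = 12/4 = 3
  Sample standard deviations s_i = √(s[i,i]):
  s(X_1) = √(8.2) = 2.8636
  s(X_2) = √(3) = 1.7321

Step 3 — r_{ij} = s_{ij} / (s_i · s_j):
  r[X_1,X_1] = 1 (diagonal).
  r[X_1,X_2] = -1.25 / (2.8636 · 1.7321) = -1.25 / 4.9598 = -0.252
  r[X_2,X_2] = 1 (diagonal).

R is symmetric with unit diagonal. Assembling:

R = [[1, -0.252],
 [-0.252, 1]]


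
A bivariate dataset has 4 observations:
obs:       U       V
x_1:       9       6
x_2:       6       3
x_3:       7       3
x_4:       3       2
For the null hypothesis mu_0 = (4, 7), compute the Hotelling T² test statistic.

Step 1 — sample mean vector:
  mean(U) = (9 + 6 + 7 + 3) / 4 = 25/4 = 6.25
  mean(V) = (6 + 3 + 3 + 2) / 4 = 14/4 = 3.5
  x̄ = (6.25, 3.5),  deviation x̄ - mu_0 = (6.25, 3.5) - (4, 7) = (2.25, -3.5).

Step 2 — sample covariance matrix, S[i,j] = (1/(n-1)) · Σ_k (x_{k,i} - mean_i) · (x_{k,j} - mean_j), divisor n-1 = 3:
  S[U,U] = ((2.75)·(2.75) + (-0.25)·(-0.25) + (0.75)·(0.75) + (-3.25)·(-3.25)) / 3 = 18.75/3 = 6.25
  S[U,V] = ((2.75)·(2.5) + (-0.25)·(-0.5) + (0.75)·(-0.5) + (-3.25)·(-1.5)) / 3 = 11.5/3 = 3.8333
  S[V,V] = ((2.5)·(2.5) + (-0.5)·(-0.5) + (-0.5)·(-0.5) + (-1.5)·(-1.5)) / 3 = 9/3 = 3
  S = [[6.25, 3.8333],
 [3.8333, 3]].

Step 3 — invert S. det(S) = 6.25·3 - (3.8333)² = 4.0556.
  S^{-1} = (1/det) · [[d, -b], [-b, a]] = [[0.7397, -0.9452],
 [-0.9452, 1.5411]].

Step 4 — quadratic form (x̄ - mu_0)^T · S^{-1} · (x̄ - mu_0):
  S^{-1} · (x̄ - mu_0) = (4.9726, -7.5205),
  (x̄ - mu_0)^T · [...] = (2.25)·(4.9726) + (-3.5)·(-7.5205) = 37.5103.

Step 5 — scale by n: T² = 4 · 37.5103 = 150.0411.

T² ≈ 150.0411


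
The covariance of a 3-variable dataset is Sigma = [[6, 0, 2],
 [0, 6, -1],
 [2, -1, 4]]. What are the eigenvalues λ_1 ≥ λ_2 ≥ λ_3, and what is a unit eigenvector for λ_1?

Step 1 — characteristic polynomial p(λ) = det(λI - Sigma) = λ³ - tr·λ² + c_1·λ - det, where tr = trace, c_1 = sum of the principal 2×2 minors, det = det(Sigma):
  tr = 6 + 6 + 4 = 16,
  c_1 = (6·6 - (0)²) + (6·4 - (2)²) + (6·4 - (-1)²) = 36 + 20 + 23 = 79,
  det = 6·(6·4 - (-1)²) - (0)·((0)·4 - (-1)·(2)) + (2)·((0)·(-1) - 6·(2)) = 6·(23) - (0)·(2) + (2)·(-12) = 114.
  So p(λ) = λ³ - 16λ² + 79λ - 114.
Step 2 — look for an integer root (rational root theorem: any rational root is an integer divisor of 114). Testing λ = 6:
  p(6) = 216 - 576 + 474 - 114 = 0  ✓
  Dividing out (λ - 6): p(λ) = (λ - 6)(λ² - 10λ + 19).
Step 3 — remaining eigenvalues from the quadratic λ² - 10λ + 19 = 0:
  Δ = 10² - 4·19 = 100 - 76 = 24,  λ = (10 ± √24)/2 = (10 ± 4.899)/2 ≈ 7.4495 or 2.5505.
  Sorted: λ_1 = 7.4495,  λ_2 = 6,  λ_3 = 2.5505  (check: sum = 16 = tr ✓).

Step 4 — unit eigenvector for λ_1 ≈ 7.4495: v spans the null space of (Sigma - λ_1 I), whose rows are
  r_1 = (-1.4495, 0, 2),  r_2 = (0, -1.4495, -1),  r_3 = (2, -1, -3.4495).
  v is orthogonal to every row, so take v ∝ r_1 × r_2 = ((0)·(-1) - (2)·(-1.4495), (2)·(0) - (-1.4495)·(-1), (-1.4495)·(-1.4495) - (0)·(0)) ≈ (2.899, -1.4495, 2.101).
  Let u = (2.899, -1.4495, 2.101).
  ||u|| = √((2.899)² + (-1.4495)² + (2.101)²) = √(14.9194) ≈ 3.8626,  v_1 = u/||u|| ≈ (0.7505, -0.3753, 0.5439) (||v_1|| = 1).

λ_1 = 7.4495,  λ_2 = 6,  λ_3 = 2.5505;  v_1 ≈ (0.7505, -0.3753, 0.5439)


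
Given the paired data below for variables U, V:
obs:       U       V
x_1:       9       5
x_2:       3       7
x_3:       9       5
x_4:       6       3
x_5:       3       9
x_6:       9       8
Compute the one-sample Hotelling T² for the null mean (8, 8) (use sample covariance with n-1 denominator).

Step 1 — sample mean vector:
  mean(U) = (9 + 3 + 9 + 6 + 3 + 9) / 6 = 39/6 = 6.5
  mean(V) = (5 + 7 + 5 + 3 + 9 + 8) / 6 = 37/6 = 6.1667
  x̄ = (6.5, 6.1667),  deviation x̄ - mu_0 = (6.5, 6.1667) - (8, 8) = (-1.5, -1.8333).

Step 2 — sample covariance matrix, S[i,j] = (1/(n-1)) · Σ_k (x_{k,i} - mean_i) · (x_{k,j} - mean_j), divisor n-1 = 5:
  S[U,U] = ((2.5)·(2.5) + (-3.5)·(-3.5) + (2.5)·(2.5) + (-0.5)·(-0.5) + (-3.5)·(-3.5) + (2.5)·(2.5)) / 5 = 43.5/5 = 8.7
  S[U,V] = ((2.5)·(-1.1667) + (-3.5)·(0.8333) + (2.5)·(-1.1667) + (-0.5)·(-3.1667) + (-3.5)·(2.8333) + (2.5)·(1.8333)) / 5 = -12.5/5 = -2.5
  S[V,V] = ((-1.1667)·(-1.1667) + (0.8333)·(0.8333) + (-1.1667)·(-1.1667) + (-3.1667)·(-3.1667) + (2.8333)·(2.8333) + (1.8333)·(1.8333)) / 5 = 24.8333/5 = 4.9667
  S = [[8.7, -2.5],
 [-2.5, 4.9667]].

Step 3 — invert S. det(S) = 8.7·4.9667 - (-2.5)² = 36.96.
  S^{-1} = (1/det) · [[d, -b], [-b, a]] = [[0.1344, 0.0676],
 [0.0676, 0.2354]].

Step 4 — quadratic form (x̄ - mu_0)^T · S^{-1} · (x̄ - mu_0):
  S^{-1} · (x̄ - mu_0) = (-0.3256, -0.533),
  (x̄ - mu_0)^T · [...] = (-1.5)·(-0.3256) + (-1.8333)·(-0.533) = 1.4655.

Step 5 — scale by n: T² = 6 · 1.4655 = 8.7933.

T² ≈ 8.7933


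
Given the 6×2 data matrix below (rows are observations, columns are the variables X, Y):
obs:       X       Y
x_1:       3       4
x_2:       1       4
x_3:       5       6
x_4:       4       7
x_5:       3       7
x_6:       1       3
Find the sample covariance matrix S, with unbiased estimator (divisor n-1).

Step 1 — column means:
  mean(X) = (3 + 1 + 5 + 4 + 3 + 1) / 6 = 17/6 = 2.8333
  mean(Y) = (4 + 4 + 6 + 7 + 7 + 3) / 6 = 31/6 = 5.1667

Step 2 — sample covariance S[i,j] = (1/(n-1)) · Σ_k (x_{k,i} - mean_i) · (x_{k,j} - mean_j), with n-1 = 5.
  S[X,X] = ((0.1667)·(0.1667) + (-1.8333)·(-1.8333) + (2.1667)·(2.1667) + (1.1667)·(1.1667) + (0.1667)·(0.1667) + (-1.8333)·(-1.8333)) / 5 = 12.8333/5 = 2.5667
  S[X,Y] = ((0.1667)·(-1.1667) + (-1.8333)·(-1.1667) + (2.1667)·(0.8333) + (1.1667)·(1.8333) + (0.1667)·(1.8333) + (-1.8333)·(-2.1667)) / 5 = 10.1667/5 = 2.0333
  S[Y,Y] = ((-1.1667)·(-1.1667) + (-1.1667)·(-1.1667) + (0.8333)·(0.8333) + (1.8333)·(1.8333) + (1.8333)·(1.8333) + (-2.1667)·(-2.1667)) / 5 = 14.8333/5 = 2.9667

S is symmetric (S[j,i] = S[i,j]). Assembling:

S = [[2.5667, 2.0333],
 [2.0333, 2.9667]]


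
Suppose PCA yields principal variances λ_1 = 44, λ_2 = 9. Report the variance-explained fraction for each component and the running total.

Step 1 — total variance = trace(Sigma) = Σ λ_i = 44 + 9 = 53.

Step 2 — fraction explained by component i = λ_i / Σ λ:
  PC1: 44/53 = 0.8302
  PC2: 9/53 = 0.1698

Step 3 — cumulative fraction after k components = (λ_1 + ... + λ_k) / Σ λ:
  k = 1: 44/53 = 0.8302
  k = 2: (44 + 9)/53 = 53/53 = 1

Summary (fraction, with percent):

explained: PC1 0.8302 (83.02%), PC2 0.1698 (16.98%);  cumulative: 0.8302, 1


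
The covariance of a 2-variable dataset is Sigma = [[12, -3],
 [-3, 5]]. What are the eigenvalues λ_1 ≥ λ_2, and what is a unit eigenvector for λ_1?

Step 1 — characteristic polynomial of 2×2 Sigma:
  det(Sigma - λI) = λ² - trace · λ + det = 0.
  trace = 12 + 5 = 17, det = 12·5 - (-3)² = 51.
Step 2 — discriminant:
  Δ = trace² - 4·det = 289 - 204 = 85.
Step 3 — eigenvalues:
  λ = (trace ± √Δ)/2 = (17 ± 9.2195)/2,
  λ_1 = 13.1098,  λ_2 = 3.8902.

Step 4 — unit eigenvector for λ_1: solve (Sigma - λ_1 I)v = 0. First row:
  (12 - 13.1098)·v_x + (-3)·v_y = 0, i.e. (-1.1098)·v_x + (-3)·v_y = 0,
  so v ∝ (b, λ_1 - a) = (-3, 1.1098); multiply by -1 so the first entry is positive: u = (3, -1.1098).
  ||u|| = √((3)² + (-1.1098)²) = √(10.2316) ≈ 3.1987,
  v_1 = u/||u|| ≈ (0.9379, -0.3469) (||v_1|| = 1).

λ_1 = 13.1098,  λ_2 = 3.8902;  v_1 ≈ (0.9379, -0.3469)


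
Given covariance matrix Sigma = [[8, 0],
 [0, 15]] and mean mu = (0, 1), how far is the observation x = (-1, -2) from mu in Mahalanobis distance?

Step 1 — centre the observation: (x - mu) = (-1, -3).

Step 2 — invert Sigma. det(Sigma) = 8·15 - (0)² = 120.
  Sigma^{-1} = (1/det) · [[d, -b], [-b, a]] = [[0.125, 0],
 [0, 0.0667]].

Step 3 — form the quadratic (x - mu)^T · Sigma^{-1} · (x - mu):
  Sigma^{-1} · (x - mu) = (-0.125, -0.2).
  (x - mu)^T · [Sigma^{-1} · (x - mu)] = (-1)·(-0.125) + (-3)·(-0.2) = 0.725.

Step 4 — take square root: d = √(0.725) ≈ 0.8515.

d(x, mu) = √(0.725) ≈ 0.8515


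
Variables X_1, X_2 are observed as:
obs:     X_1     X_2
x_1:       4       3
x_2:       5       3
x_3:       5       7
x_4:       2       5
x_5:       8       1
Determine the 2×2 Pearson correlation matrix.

Step 1 — column means:
  mean(X_1) = (4 + 5 + 5 + 2 + 8) / 5 = 24/5 = 4.8
  mean(X_2) = (3 + 3 + 7 + 5 + 1) / 5 = 19/5 = 3.8

Step 2 — sample variances and covariances s[i,j] = (1/(n-1)) · Σ_k (x_{k,i} - mean_i) · (x_{k,j} - mean_j), with n-1 = 4:
  s[X_1,X_1] = ((-0.8)·(-0.8) + (0.2)·(0.2) + (0.2)·(0.2) + (-2.8)·(-2.8) + (3.2)·(3.2)) / 4 = 18.8/4 = 4.7
  s[X_1,X_2] = ((-0.8)·(-0.8) + (0.2)·(-0.8) + (0.2)·(3.2) + (-2.8)·(1.2) + (3.2)·(-2.8)) / 4 = -11.2/4 = -2.8
  s[X_2,X_2] = ((-0.8)·(-0.8) + (-0.8)·(-0.8) + (3.2)·(3.2) + (1.2)·(1.2) + (-2.8)·(-2.8)) / 4 = 20.8/4 = 5.2
  Sample standard deviations s_i = √(s[i,i]):
  s(X_1) = √(4.7) = 2.1679
  s(X_2) = √(5.2) = 2.2804

Step 3 — r_{ij} = s_{ij} / (s_i · s_j):
  r[X_1,X_1] = 1 (diagonal).
  r[X_1,X_2] = -2.8 / (2.1679 · 2.2804) = -2.8 / 4.9437 = -0.5664
  r[X_2,X_2] = 1 (diagonal).

R is symmetric with unit diagonal. Assembling:

R = [[1, -0.5664],
 [-0.5664, 1]]


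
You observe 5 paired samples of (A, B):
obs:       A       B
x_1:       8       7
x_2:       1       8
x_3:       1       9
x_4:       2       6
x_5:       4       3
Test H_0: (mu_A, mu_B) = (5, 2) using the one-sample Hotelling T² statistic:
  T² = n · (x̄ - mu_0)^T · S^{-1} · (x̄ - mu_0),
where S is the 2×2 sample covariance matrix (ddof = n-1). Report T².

Step 1 — sample mean vector:
  mean(A) = (8 + 1 + 1 + 2 + 4) / 5 = 16/5 = 3.2
  mean(B) = (7 + 8 + 9 + 6 + 3) / 5 = 33/5 = 6.6
  x̄ = (3.2, 6.6),  deviation x̄ - mu_0 = (3.2, 6.6) - (5, 2) = (-1.8, 4.6).

Step 2 — sample covariance matrix, S[i,j] = (1/(n-1)) · Σ_k (x_{k,i} - mean_i) · (x_{k,j} - mean_j), divisor n-1 = 4:
  S[A,A] = ((4.8)·(4.8) + (-2.2)·(-2.2) + (-2.2)·(-2.2) + (-1.2)·(-1.2) + (0.8)·(0.8)) / 4 = 34.8/4 = 8.7
  S[A,B] = ((4.8)·(0.4) + (-2.2)·(1.4) + (-2.2)·(2.4) + (-1.2)·(-0.6) + (0.8)·(-3.6)) / 4 = -8.6/4 = -2.15
  S[B,B] = ((0.4)·(0.4) + (1.4)·(1.4) + (2.4)·(2.4) + (-0.6)·(-0.6) + (-3.6)·(-3.6)) / 4 = 21.2/4 = 5.3
  S = [[8.7, -2.15],
 [-2.15, 5.3]].

Step 3 — invert S. det(S) = 8.7·5.3 - (-2.15)² = 41.4875.
  S^{-1} = (1/det) · [[d, -b], [-b, a]] = [[0.1277, 0.0518],
 [0.0518, 0.2097]].

Step 4 — quadratic form (x̄ - mu_0)^T · S^{-1} · (x̄ - mu_0):
  S^{-1} · (x̄ - mu_0) = (0.0084, 0.8713),
  (x̄ - mu_0)^T · [...] = (-1.8)·(0.0084) + (4.6)·(0.8713) = 3.993.

Step 5 — scale by n: T² = 5 · 3.993 = 19.965.

T² ≈ 19.965


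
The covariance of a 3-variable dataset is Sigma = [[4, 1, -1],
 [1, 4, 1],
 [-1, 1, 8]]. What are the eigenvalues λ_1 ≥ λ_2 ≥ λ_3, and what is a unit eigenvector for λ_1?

Step 1 — characteristic polynomial p(λ) = det(λI - Sigma) = λ³ - tr·λ² + c_1·λ - det, where tr = trace, c_1 = sum of the principal 2×2 minors, det = det(Sigma):
  tr = 4 + 4 + 8 = 16,
  c_1 = (4·4 - (1)²) + (4·8 - (-1)²) + (4·8 - (1)²) = 15 + 31 + 31 = 77,
  det = 4·(4·8 - (1)²) - (1)·((1)·8 - (1)·(-1)) + (-1)·((1)·(1) - 4·(-1)) = 4·(31) - (1)·(9) + (-1)·(5) = 110.
  So p(λ) = λ³ - 16λ² + 77λ - 110.
Step 2 — look for an integer root (rational root theorem: any rational root is an integer divisor of 110). Testing λ = 5:
  p(5) = 125 - 400 + 385 - 110 = 0  ✓
  Dividing out (λ - 5): p(λ) = (λ - 5)(λ² - 11λ + 22).
Step 3 — remaining eigenvalues from the quadratic λ² - 11λ + 22 = 0:
  Δ = 11² - 4·22 = 121 - 88 = 33,  λ = (11 ± √33)/2 = (11 ± 5.7446)/2 ≈ 8.3723 or 2.6277.
  Sorted: λ_1 = 8.3723,  λ_2 = 5,  λ_3 = 2.6277  (check: sum = 16 = tr ✓).

Step 4 — unit eigenvector for λ_1 ≈ 8.3723: v spans the null space of (Sigma - λ_1 I), whose rows are
  r_1 = (-4.3723, 1, -1),  r_2 = (1, -4.3723, 1),  r_3 = (-1, 1, -0.3723).
  v is orthogonal to every row, so take v ∝ r_1 × r_2 = ((1)·(1) - (-1)·(-4.3723), (-1)·(1) - (-4.3723)·(1), (-4.3723)·(-4.3723) - (1)·(1)) ≈ (-3.3723, 3.3723, 18.1168).
  Rescale (multiply by -1 so the first nonzero entry is positive): u = (3.3723, -3.3723, -18.1168).
  ||u|| = √((3.3723)² + (-3.3723)² + (-18.1168)²) = √(350.9646) ≈ 18.734,  v_1 = u/||u|| ≈ (0.18, -0.18, -0.9671) (||v_1|| = 1).

λ_1 = 8.3723,  λ_2 = 5,  λ_3 = 2.6277;  v_1 ≈ (0.18, -0.18, -0.9671)


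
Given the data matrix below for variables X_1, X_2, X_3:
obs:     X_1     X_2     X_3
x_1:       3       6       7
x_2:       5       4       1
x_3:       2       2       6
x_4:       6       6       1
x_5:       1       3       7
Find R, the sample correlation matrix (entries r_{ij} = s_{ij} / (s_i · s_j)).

Step 1 — column means:
  mean(X_1) = (3 + 5 + 2 + 6 + 1) / 5 = 17/5 = 3.4
  mean(X_2) = (6 + 4 + 2 + 6 + 3) / 5 = 21/5 = 4.2
  mean(X_3) = (7 + 1 + 6 + 1 + 7) / 5 = 22/5 = 4.4

Step 2 — sample variances and covariances s[i,j] = (1/(n-1)) · Σ_k (x_{k,i} - mean_i) · (x_{k,j} - mean_j), with n-1 = 4:
  s[X_1,X_1] = ((-0.4)·(-0.4) + (1.6)·(1.6) + (-1.4)·(-1.4) + (2.6)·(2.6) + (-2.4)·(-2.4)) / 4 = 17.2/4 = 4.3
  s[X_1,X_2] = ((-0.4)·(1.8) + (1.6)·(-0.2) + (-1.4)·(-2.2) + (2.6)·(1.8) + (-2.4)·(-1.2)) / 4 = 9.6/4 = 2.4
  s[X_1,X_3] = ((-0.4)·(2.6) + (1.6)·(-3.4) + (-1.4)·(1.6) + (2.6)·(-3.4) + (-2.4)·(2.6)) / 4 = -23.8/4 = -5.95
  s[X_2,X_2] = ((1.8)·(1.8) + (-0.2)·(-0.2) + (-2.2)·(-2.2) + (1.8)·(1.8) + (-1.2)·(-1.2)) / 4 = 12.8/4 = 3.2
  s[X_2,X_3] = ((1.8)·(2.6) + (-0.2)·(-3.4) + (-2.2)·(1.6) + (1.8)·(-3.4) + (-1.2)·(2.6)) / 4 = -7.4/4 = -1.85
  s[X_3,X_3] = ((2.6)·(2.6) + (-3.4)·(-3.4) + (1.6)·(1.6) + (-3.4)·(-3.4) + (2.6)·(2.6)) / 4 = 39.2/4 = 9.8
  Sample standard deviations s_i = √(s[i,i]):
  s(X_1) = √(4.3) = 2.0736
  s(X_2) = √(3.2) = 1.7889
  s(X_3) = √(9.8) = 3.1305

Step 3 — r_{ij} = s_{ij} / (s_i · s_j):
  r[X_1,X_1] = 1 (diagonal).
  r[X_1,X_2] = 2.4 / (2.0736 · 1.7889) = 2.4 / 3.7094 = 0.647
  r[X_1,X_3] = -5.95 / (2.0736 · 3.1305) = -5.95 / 6.4915 = -0.9166
  r[X_2,X_2] = 1 (diagonal).
  r[X_2,X_3] = -1.85 / (1.7889 · 3.1305) = -1.85 / 5.6 = -0.3304
  r[X_3,X_3] = 1 (diagonal).

R is symmetric with unit diagonal. Assembling:

R = [[1, 0.647, -0.9166],
 [0.647, 1, -0.3304],
 [-0.9166, -0.3304, 1]]


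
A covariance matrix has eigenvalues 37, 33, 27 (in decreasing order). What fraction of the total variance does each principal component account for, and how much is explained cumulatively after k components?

Step 1 — total variance = trace(Sigma) = Σ λ_i = 37 + 33 + 27 = 97.

Step 2 — fraction explained by component i = λ_i / Σ λ:
  PC1: 37/97 = 0.3814
  PC2: 33/97 = 0.3402
  PC3: 27/97 = 0.2784

Step 3 — cumulative fraction after k components = (λ_1 + ... + λ_k) / Σ λ:
  k = 1: 37/97 = 0.3814
  k = 2: (37 + 33)/97 = 70/97 = 0.7216
  k = 3: (37 + 33 + 27)/97 = 97/97 = 1

Summary (fraction, with percent):

explained: PC1 0.3814 (38.14%), PC2 0.3402 (34.02%), PC3 0.2784 (27.84%);  cumulative: 0.3814, 0.7216, 1


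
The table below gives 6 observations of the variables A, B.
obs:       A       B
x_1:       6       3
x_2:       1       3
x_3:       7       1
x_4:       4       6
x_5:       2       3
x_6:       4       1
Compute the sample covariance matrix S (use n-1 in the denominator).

Step 1 — column means:
  mean(A) = (6 + 1 + 7 + 4 + 2 + 4) / 6 = 24/6 = 4
  mean(B) = (3 + 3 + 1 + 6 + 3 + 1) / 6 = 17/6 = 2.8333

Step 2 — sample covariance S[i,j] = (1/(n-1)) · Σ_k (x_{k,i} - mean_i) · (x_{k,j} - mean_j), with n-1 = 5.
  S[A,A] = ((2)·(2) + (-3)·(-3) + (3)·(3) + (0)·(0) + (-2)·(-2) + (0)·(0)) / 5 = 26/5 = 5.2
  S[A,B] = ((2)·(0.1667) + (-3)·(0.1667) + (3)·(-1.8333) + (0)·(3.1667) + (-2)·(0.1667) + (0)·(-1.8333)) / 5 = -6/5 = -1.2
  S[B,B] = ((0.1667)·(0.1667) + (0.1667)·(0.1667) + (-1.8333)·(-1.8333) + (3.1667)·(3.1667) + (0.1667)·(0.1667) + (-1.8333)·(-1.8333)) / 5 = 16.8333/5 = 3.3667

S is symmetric (S[j,i] = S[i,j]). Assembling:

S = [[5.2, -1.2],
 [-1.2, 3.3667]]


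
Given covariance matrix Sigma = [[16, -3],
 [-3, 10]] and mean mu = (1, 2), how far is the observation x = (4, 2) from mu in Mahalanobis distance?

Step 1 — centre the observation: (x - mu) = (3, 0).

Step 2 — invert Sigma. det(Sigma) = 16·10 - (-3)² = 151.
  Sigma^{-1} = (1/det) · [[d, -b], [-b, a]] = [[0.0662, 0.0199],
 [0.0199, 0.106]].

Step 3 — form the quadratic (x - mu)^T · Sigma^{-1} · (x - mu):
  Sigma^{-1} · (x - mu) = (0.1987, 0.0596).
  (x - mu)^T · [Sigma^{-1} · (x - mu)] = (3)·(0.1987) + (0)·(0.0596) = 0.596.

Step 4 — take square root: d = √(0.596) ≈ 0.772.

d(x, mu) = √(0.596) ≈ 0.772


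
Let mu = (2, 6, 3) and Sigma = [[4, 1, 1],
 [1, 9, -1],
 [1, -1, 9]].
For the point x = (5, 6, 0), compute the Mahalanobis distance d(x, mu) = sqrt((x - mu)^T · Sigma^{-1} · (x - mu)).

Step 1 — centre the observation: (x - mu) = (3, 0, -3).

Step 2 — invert Sigma (cofactor / det for 3×3, or solve directly):
  Sigma^{-1} = [[0.2667, -0.0333, -0.0333],
 [-0.0333, 0.1167, 0.0167],
 [-0.0333, 0.0167, 0.1167]].

Step 3 — form the quadratic (x - mu)^T · Sigma^{-1} · (x - mu):
  Sigma^{-1} · (x - mu) = (0.9, -0.15, -0.45).
  (x - mu)^T · [Sigma^{-1} · (x - mu)] = (3)·(0.9) + (0)·(-0.15) + (-3)·(-0.45) = 4.05.

Step 4 — take square root: d = √(4.05) ≈ 2.0125.

d(x, mu) = √(4.05) ≈ 2.0125


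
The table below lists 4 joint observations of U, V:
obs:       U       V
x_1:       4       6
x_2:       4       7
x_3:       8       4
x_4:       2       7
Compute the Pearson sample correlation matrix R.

Step 1 — column means:
  mean(U) = (4 + 4 + 8 + 2) / 4 = 18/4 = 4.5
  mean(V) = (6 + 7 + 4 + 7) / 4 = 24/4 = 6

Step 2 — sample variances and covariances s[i,j] = (1/(n-1)) · Σ_k (x_{k,i} - mean_i) · (x_{k,j} - mean_j), with n-1 = 3:
  s[U,U] = ((-0.5)·(-0.5) + (-0.5)·(-0.5) + (3.5)·(3.5) + (-2.5)·(-2.5)) / 3 = 19/3 = 6.3333
  s[U,V] = ((-0.5)·(0) + (-0.5)·(1) + (3.5)·(-2) + (-2.5)·(1)) / 3 = -10/3 = -3.3333
  s[V,V] = ((0)·(0) + (1)·(1) + (-2)·(-2) + (1)·(1)) / 3 = 6/3 = 2
  Sample standard deviations s_i = √(s[i,i]):
  s(U) = √(6.3333) = 2.5166
  s(V) = √(2) = 1.4142

Step 3 — r_{ij} = s_{ij} / (s_i · s_j):
  r[U,U] = 1 (diagonal).
  r[U,V] = -3.3333 / (2.5166 · 1.4142) = -3.3333 / 3.559 = -0.9366
  r[V,V] = 1 (diagonal).

R is symmetric with unit diagonal. Assembling:

R = [[1, -0.9366],
 [-0.9366, 1]]


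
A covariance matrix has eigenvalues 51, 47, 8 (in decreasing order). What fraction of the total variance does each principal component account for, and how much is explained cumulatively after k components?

Step 1 — total variance = trace(Sigma) = Σ λ_i = 51 + 47 + 8 = 106.

Step 2 — fraction explained by component i = λ_i / Σ λ:
  PC1: 51/106 = 0.4811
  PC2: 47/106 = 0.4434
  PC3: 8/106 = 0.0755

Step 3 — cumulative fraction after k components = (λ_1 + ... + λ_k) / Σ λ:
  k = 1: 51/106 = 0.4811
  k = 2: (51 + 47)/106 = 98/106 = 0.9245
  k = 3: (51 + 47 + 8)/106 = 106/106 = 1

Summary (fraction, with percent):

explained: PC1 0.4811 (48.11%), PC2 0.4434 (44.34%), PC3 0.0755 (7.55%);  cumulative: 0.4811, 0.9245, 1


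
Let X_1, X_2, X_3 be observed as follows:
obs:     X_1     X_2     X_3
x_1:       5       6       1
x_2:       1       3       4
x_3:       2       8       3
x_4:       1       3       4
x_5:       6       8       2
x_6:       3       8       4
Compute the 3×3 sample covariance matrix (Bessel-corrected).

Step 1 — column means:
  mean(X_1) = (5 + 1 + 2 + 1 + 6 + 3) / 6 = 18/6 = 3
  mean(X_2) = (6 + 3 + 8 + 3 + 8 + 8) / 6 = 36/6 = 6
  mean(X_3) = (1 + 4 + 3 + 4 + 2 + 4) / 6 = 18/6 = 3

Step 2 — sample covariance S[i,j] = (1/(n-1)) · Σ_k (x_{k,i} - mean_i) · (x_{k,j} - mean_j), with n-1 = 5.
  S[X_1,X_1] = ((2)·(2) + (-2)·(-2) + (-1)·(-1) + (-2)·(-2) + (3)·(3) + (0)·(0)) / 5 = 22/5 = 4.4
  S[X_1,X_2] = ((2)·(0) + (-2)·(-3) + (-1)·(2) + (-2)·(-3) + (3)·(2) + (0)·(2)) / 5 = 16/5 = 3.2
  S[X_1,X_3] = ((2)·(-2) + (-2)·(1) + (-1)·(0) + (-2)·(1) + (3)·(-1) + (0)·(1)) / 5 = -11/5 = -2.2
  S[X_2,X_2] = ((0)·(0) + (-3)·(-3) + (2)·(2) + (-3)·(-3) + (2)·(2) + (2)·(2)) / 5 = 30/5 = 6
  S[X_2,X_3] = ((0)·(-2) + (-3)·(1) + (2)·(0) + (-3)·(1) + (2)·(-1) + (2)·(1)) / 5 = -6/5 = -1.2
  S[X_3,X_3] = ((-2)·(-2) + (1)·(1) + (0)·(0) + (1)·(1) + (-1)·(-1) + (1)·(1)) / 5 = 8/5 = 1.6

S is symmetric (S[j,i] = S[i,j]). Assembling:

S = [[4.4, 3.2, -2.2],
 [3.2, 6, -1.2],
 [-2.2, -1.2, 1.6]]


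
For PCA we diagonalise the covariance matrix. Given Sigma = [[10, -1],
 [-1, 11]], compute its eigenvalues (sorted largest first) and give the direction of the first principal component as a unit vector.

Step 1 — characteristic polynomial of 2×2 Sigma:
  det(Sigma - λI) = λ² - trace · λ + det = 0.
  trace = 10 + 11 = 21, det = 10·11 - (-1)² = 109.
Step 2 — discriminant:
  Δ = trace² - 4·det = 441 - 436 = 5.
Step 3 — eigenvalues:
  λ = (trace ± √Δ)/2 = (21 ± 2.2361)/2,
  λ_1 = 11.618,  λ_2 = 9.382.

Step 4 — unit eigenvector for λ_1: solve (Sigma - λ_1 I)v = 0. First row:
  (10 - 11.618)·v_x + (-1)·v_y = 0, i.e. (-1.618)·v_x + (-1)·v_y = 0,
  so v ∝ (b, λ_1 - a) = (-1, 1.618); multiply by -1 so the first entry is positive: u = (1, -1.618).
  ||u|| = √((1)² + (-1.618)²) = √(3.618) ≈ 1.9021,
  v_1 = u/||u|| ≈ (0.5257, -0.8507) (||v_1|| = 1).

λ_1 = 11.618,  λ_2 = 9.382;  v_1 ≈ (0.5257, -0.8507)


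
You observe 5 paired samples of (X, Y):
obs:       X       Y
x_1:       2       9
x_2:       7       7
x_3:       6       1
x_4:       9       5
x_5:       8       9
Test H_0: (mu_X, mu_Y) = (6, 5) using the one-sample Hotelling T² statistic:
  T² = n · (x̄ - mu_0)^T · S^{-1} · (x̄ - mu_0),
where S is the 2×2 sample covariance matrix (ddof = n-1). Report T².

Step 1 — sample mean vector:
  mean(X) = (2 + 7 + 6 + 9 + 8) / 5 = 32/5 = 6.4
  mean(Y) = (9 + 7 + 1 + 5 + 9) / 5 = 31/5 = 6.2
  x̄ = (6.4, 6.2),  deviation x̄ - mu_0 = (6.4, 6.2) - (6, 5) = (0.4, 1.2).

Step 2 — sample covariance matrix, S[i,j] = (1/(n-1)) · Σ_k (x_{k,i} - mean_i) · (x_{k,j} - mean_j), divisor n-1 = 4:
  S[X,X] = ((-4.4)·(-4.4) + (0.6)·(0.6) + (-0.4)·(-0.4) + (2.6)·(2.6) + (1.6)·(1.6)) / 4 = 29.2/4 = 7.3
  S[X,Y] = ((-4.4)·(2.8) + (0.6)·(0.8) + (-0.4)·(-5.2) + (2.6)·(-1.2) + (1.6)·(2.8)) / 4 = -8.4/4 = -2.1
  S[Y,Y] = ((2.8)·(2.8) + (0.8)·(0.8) + (-5.2)·(-5.2) + (-1.2)·(-1.2) + (2.8)·(2.8)) / 4 = 44.8/4 = 11.2
  S = [[7.3, -2.1],
 [-2.1, 11.2]].

Step 3 — invert S. det(S) = 7.3·11.2 - (-2.1)² = 77.35.
  S^{-1} = (1/det) · [[d, -b], [-b, a]] = [[0.1448, 0.0271],
 [0.0271, 0.0944]].

Step 4 — quadratic form (x̄ - mu_0)^T · S^{-1} · (x̄ - mu_0):
  S^{-1} · (x̄ - mu_0) = (0.0905, 0.1241),
  (x̄ - mu_0)^T · [...] = (0.4)·(0.0905) + (1.2)·(0.1241) = 0.1851.

Step 5 — scale by n: T² = 5 · 0.1851 = 0.9257.

T² ≈ 0.9257


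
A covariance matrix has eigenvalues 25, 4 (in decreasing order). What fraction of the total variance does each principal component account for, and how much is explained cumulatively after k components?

Step 1 — total variance = trace(Sigma) = Σ λ_i = 25 + 4 = 29.

Step 2 — fraction explained by component i = λ_i / Σ λ:
  PC1: 25/29 = 0.8621
  PC2: 4/29 = 0.1379

Step 3 — cumulative fraction after k components = (λ_1 + ... + λ_k) / Σ λ:
  k = 1: 25/29 = 0.8621
  k = 2: (25 + 4)/29 = 29/29 = 1

Summary (fraction, with percent):

explained: PC1 0.8621 (86.21%), PC2 0.1379 (13.79%);  cumulative: 0.8621, 1


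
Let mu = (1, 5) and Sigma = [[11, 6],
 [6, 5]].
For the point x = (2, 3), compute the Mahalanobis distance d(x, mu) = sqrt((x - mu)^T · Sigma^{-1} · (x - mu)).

Step 1 — centre the observation: (x - mu) = (1, -2).

Step 2 — invert Sigma. det(Sigma) = 11·5 - (6)² = 19.
  Sigma^{-1} = (1/det) · [[d, -b], [-b, a]] = [[0.2632, -0.3158],
 [-0.3158, 0.5789]].

Step 3 — form the quadratic (x - mu)^T · Sigma^{-1} · (x - mu):
  Sigma^{-1} · (x - mu) = (0.8947, -1.4737).
  (x - mu)^T · [Sigma^{-1} · (x - mu)] = (1)·(0.8947) + (-2)·(-1.4737) = 3.8421.

Step 4 — take square root: d = √(3.8421) ≈ 1.9601.

d(x, mu) = √(3.8421) ≈ 1.9601


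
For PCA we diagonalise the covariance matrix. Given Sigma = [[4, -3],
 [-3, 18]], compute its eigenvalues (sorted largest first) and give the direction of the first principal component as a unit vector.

Step 1 — characteristic polynomial of 2×2 Sigma:
  det(Sigma - λI) = λ² - trace · λ + det = 0.
  trace = 4 + 18 = 22, det = 4·18 - (-3)² = 63.
Step 2 — discriminant:
  Δ = trace² - 4·det = 484 - 252 = 232.
Step 3 — eigenvalues:
  λ = (trace ± √Δ)/2 = (22 ± 15.2315)/2,
  λ_1 = 18.6158,  λ_2 = 3.3842.

Step 4 — unit eigenvector for λ_1: solve (Sigma - λ_1 I)v = 0. First row:
  (4 - 18.6158)·v_x + (-3)·v_y = 0, i.e. (-14.6158)·v_x + (-3)·v_y = 0,
  so v ∝ (b, λ_1 - a) = (-3, 14.6158); multiply by -1 so the first entry is positive: u = (3, -14.6158).
  ||u|| = √((3)² + (-14.6158)²) = √(222.6208) ≈ 14.9205,
  v_1 = u/||u|| ≈ (0.2011, -0.9796) (||v_1|| = 1).

λ_1 = 18.6158,  λ_2 = 3.3842;  v_1 ≈ (0.2011, -0.9796)


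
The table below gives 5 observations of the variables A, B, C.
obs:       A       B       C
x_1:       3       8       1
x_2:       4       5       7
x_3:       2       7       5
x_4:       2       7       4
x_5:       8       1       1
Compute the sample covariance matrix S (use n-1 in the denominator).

Step 1 — column means:
  mean(A) = (3 + 4 + 2 + 2 + 8) / 5 = 19/5 = 3.8
  mean(B) = (8 + 5 + 7 + 7 + 1) / 5 = 28/5 = 5.6
  mean(C) = (1 + 7 + 5 + 4 + 1) / 5 = 18/5 = 3.6

Step 2 — sample covariance S[i,j] = (1/(n-1)) · Σ_k (x_{k,i} - mean_i) · (x_{k,j} - mean_j), with n-1 = 4.
  S[A,A] = ((-0.8)·(-0.8) + (0.2)·(0.2) + (-1.8)·(-1.8) + (-1.8)·(-1.8) + (4.2)·(4.2)) / 4 = 24.8/4 = 6.2
  S[A,B] = ((-0.8)·(2.4) + (0.2)·(-0.6) + (-1.8)·(1.4) + (-1.8)·(1.4) + (4.2)·(-4.6)) / 4 = -26.4/4 = -6.6
  S[A,C] = ((-0.8)·(-2.6) + (0.2)·(3.4) + (-1.8)·(1.4) + (-1.8)·(0.4) + (4.2)·(-2.6)) / 4 = -11.4/4 = -2.85
  S[B,B] = ((2.4)·(2.4) + (-0.6)·(-0.6) + (1.4)·(1.4) + (1.4)·(1.4) + (-4.6)·(-4.6)) / 4 = 31.2/4 = 7.8
  S[B,C] = ((2.4)·(-2.6) + (-0.6)·(3.4) + (1.4)·(1.4) + (1.4)·(0.4) + (-4.6)·(-2.6)) / 4 = 6.2/4 = 1.55
  S[C,C] = ((-2.6)·(-2.6) + (3.4)·(3.4) + (1.4)·(1.4) + (0.4)·(0.4) + (-2.6)·(-2.6)) / 4 = 27.2/4 = 6.8

S is symmetric (S[j,i] = S[i,j]). Assembling:

S = [[6.2, -6.6, -2.85],
 [-6.6, 7.8, 1.55],
 [-2.85, 1.55, 6.8]]


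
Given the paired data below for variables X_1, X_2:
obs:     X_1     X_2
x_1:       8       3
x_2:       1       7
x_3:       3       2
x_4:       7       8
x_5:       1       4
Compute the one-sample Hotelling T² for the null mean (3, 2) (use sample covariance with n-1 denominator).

Step 1 — sample mean vector:
  mean(X_1) = (8 + 1 + 3 + 7 + 1) / 5 = 20/5 = 4
  mean(X_2) = (3 + 7 + 2 + 8 + 4) / 5 = 24/5 = 4.8
  x̄ = (4, 4.8),  deviation x̄ - mu_0 = (4, 4.8) - (3, 2) = (1, 2.8).

Step 2 — sample covariance matrix, S[i,j] = (1/(n-1)) · Σ_k (x_{k,i} - mean_i) · (x_{k,j} - mean_j), divisor n-1 = 4:
  S[X_1,X_1] = ((4)·(4) + (-3)·(-3) + (-1)·(-1) + (3)·(3) + (-3)·(-3)) / 4 = 44/4 = 11
  S[X_1,X_2] = ((4)·(-1.8) + (-3)·(2.2) + (-1)·(-2.8) + (3)·(3.2) + (-3)·(-0.8)) / 4 = 1/4 = 0.25
  S[X_2,X_2] = ((-1.8)·(-1.8) + (2.2)·(2.2) + (-2.8)·(-2.8) + (3.2)·(3.2) + (-0.8)·(-0.8)) / 4 = 26.8/4 = 6.7
  S = [[11, 0.25],
 [0.25, 6.7]].

Step 3 — invert S. det(S) = 11·6.7 - (0.25)² = 73.6375.
  S^{-1} = (1/det) · [[d, -b], [-b, a]] = [[0.091, -0.0034],
 [-0.0034, 0.1494]].

Step 4 — quadratic form (x̄ - mu_0)^T · S^{-1} · (x̄ - mu_0):
  S^{-1} · (x̄ - mu_0) = (0.0815, 0.4149),
  (x̄ - mu_0)^T · [...] = (1)·(0.0815) + (2.8)·(0.4149) = 1.2431.

Step 5 — scale by n: T² = 5 · 1.2431 = 6.2156.

T² ≈ 6.2156


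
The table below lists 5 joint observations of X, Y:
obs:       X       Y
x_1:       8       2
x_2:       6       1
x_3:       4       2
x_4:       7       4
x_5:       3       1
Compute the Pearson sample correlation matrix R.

Step 1 — column means:
  mean(X) = (8 + 6 + 4 + 7 + 3) / 5 = 28/5 = 5.6
  mean(Y) = (2 + 1 + 2 + 4 + 1) / 5 = 10/5 = 2

Step 2 — sample variances and covariances s[i,j] = (1/(n-1)) · Σ_k (x_{k,i} - mean_i) · (x_{k,j} - mean_j), with n-1 = 4:
  s[X,X] = ((2.4)·(2.4) + (0.4)·(0.4) + (-1.6)·(-1.6) + (1.4)·(1.4) + (-2.6)·(-2.6)) / 4 = 17.2/4 = 4.3
  s[X,Y] = ((2.4)·(0) + (0.4)·(-1) + (-1.6)·(0) + (1.4)·(2) + (-2.6)·(-1)) / 4 = 5/4 = 1.25
  s[Y,Y] = ((0)·(0) + (-1)·(-1) + (0)·(0) + (2)·(2) + (-1)·(-1)) / 4 = 6/4 = 1.5
  Sample standard deviations s_i = √(s[i,i]):
  s(X) = √(4.3) = 2.0736
  s(Y) = √(1.5) = 1.2247

Step 3 — r_{ij} = s_{ij} / (s_i · s_j):
  r[X,X] = 1 (diagonal).
  r[X,Y] = 1.25 / (2.0736 · 1.2247) = 1.25 / 2.5397 = 0.4922
  r[Y,Y] = 1 (diagonal).

R is symmetric with unit diagonal. Assembling:

R = [[1, 0.4922],
 [0.4922, 1]]


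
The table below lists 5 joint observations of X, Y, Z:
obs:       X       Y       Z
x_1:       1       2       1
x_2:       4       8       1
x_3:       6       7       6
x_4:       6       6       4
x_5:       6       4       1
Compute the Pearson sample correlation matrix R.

Step 1 — column means:
  mean(X) = (1 + 4 + 6 + 6 + 6) / 5 = 23/5 = 4.6
  mean(Y) = (2 + 8 + 7 + 6 + 4) / 5 = 27/5 = 5.4
  mean(Z) = (1 + 1 + 6 + 4 + 1) / 5 = 13/5 = 2.6

Step 2 — sample variances and covariances s[i,j] = (1/(n-1)) · Σ_k (x_{k,i} - mean_i) · (x_{k,j} - mean_j), with n-1 = 4:
  s[X,X] = ((-3.6)·(-3.6) + (-0.6)·(-0.6) + (1.4)·(1.4) + (1.4)·(1.4) + (1.4)·(1.4)) / 4 = 19.2/4 = 4.8
  s[X,Y] = ((-3.6)·(-3.4) + (-0.6)·(2.6) + (1.4)·(1.6) + (1.4)·(0.6) + (1.4)·(-1.4)) / 4 = 11.8/4 = 2.95
  s[X,Z] = ((-3.6)·(-1.6) + (-0.6)·(-1.6) + (1.4)·(3.4) + (1.4)·(1.4) + (1.4)·(-1.6)) / 4 = 11.2/4 = 2.8
  s[Y,Y] = ((-3.4)·(-3.4) + (2.6)·(2.6) + (1.6)·(1.6) + (0.6)·(0.6) + (-1.4)·(-1.4)) / 4 = 23.2/4 = 5.8
  s[Y,Z] = ((-3.4)·(-1.6) + (2.6)·(-1.6) + (1.6)·(3.4) + (0.6)·(1.4) + (-1.4)·(-1.6)) / 4 = 9.8/4 = 2.45
  s[Z,Z] = ((-1.6)·(-1.6) + (-1.6)·(-1.6) + (3.4)·(3.4) + (1.4)·(1.4) + (-1.6)·(-1.6)) / 4 = 21.2/4 = 5.3
  Sample standard deviations s_i = √(s[i,i]):
  s(X) = √(4.8) = 2.1909
  s(Y) = √(5.8) = 2.4083
  s(Z) = √(5.3) = 2.3022

Step 3 — r_{ij} = s_{ij} / (s_i · s_j):
  r[X,X] = 1 (diagonal).
  r[X,Y] = 2.95 / (2.1909 · 2.4083) = 2.95 / 5.2764 = 0.5591
  r[X,Z] = 2.8 / (2.1909 · 2.3022) = 2.8 / 5.0438 = 0.5551
  r[Y,Y] = 1 (diagonal).
  r[Y,Z] = 2.45 / (2.4083 · 2.3022) = 2.45 / 5.5444 = 0.4419
  r[Z,Z] = 1 (diagonal).

R is symmetric with unit diagonal. Assembling:

R = [[1, 0.5591, 0.5551],
 [0.5591, 1, 0.4419],
 [0.5551, 0.4419, 1]]
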